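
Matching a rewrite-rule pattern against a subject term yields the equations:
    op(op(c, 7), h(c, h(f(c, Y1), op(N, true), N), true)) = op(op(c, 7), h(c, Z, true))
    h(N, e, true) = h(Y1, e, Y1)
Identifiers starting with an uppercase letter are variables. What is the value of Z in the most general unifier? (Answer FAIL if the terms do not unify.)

Decompose op/2: op(c, 7) = op(c, 7),  h(c, h(f(c, Y1), op(N, true), N), true) = h(c, Z, true).
Delete trivial equation op(c, 7) = op(c, 7).
Decompose h/3: c = c,  h(f(c, Y1), op(N, true), N) = Z,  true = true.
Delete trivial equation c = c.
Bind Z := h(f(c, Y1), op(N, true), N); no other remaining equation mentions Z.
Delete trivial equation true = true.
Decompose h/3: N = Y1,  e = e,  true = Y1.
Bind N := Y1; no other remaining equation mentions N. Substituting into the earlier binding gives Z := h(f(c, Y1), op(Y1, true), Y1).
Delete trivial equation e = e.
Bind Y1 := true. Substituting into the earlier bindings gives Z := h(f(c, true), op(true, true), true), N := true.
MGU = { Z := h(f(c, true), op(true, true), true), N := true, Y1 := true }, so Z := h(f(c, true), op(true, true), true).

h(f(c, true), op(true, true), true)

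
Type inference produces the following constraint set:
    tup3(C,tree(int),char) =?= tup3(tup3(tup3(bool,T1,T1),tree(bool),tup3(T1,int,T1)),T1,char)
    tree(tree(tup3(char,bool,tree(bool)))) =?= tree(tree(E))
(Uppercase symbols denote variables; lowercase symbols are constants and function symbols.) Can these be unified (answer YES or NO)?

Decompose tup3/3: C =?= tup3(tup3(bool,T1,T1),tree(bool),tup3(T1,int,T1)),  tree(int) =?= T1,  char =?= char.
Bind C := tup3(tup3(bool,T1,T1),tree(bool),tup3(T1,int,T1)); no other remaining equation mentions C.
Bind T1 := tree(int); no other remaining equation mentions T1. Substituting into the earlier binding gives C := tup3(tup3(bool,tree(int),tree(int)),tree(bool),tup3(tree(int),int,tree(int))).
Delete trivial equation char =?= char.
Decompose tree/1: tree(tup3(char,bool,tree(bool))) =?= tree(E).
Decompose tree/1: tup3(char,bool,tree(bool)) =?= E.
Bind E := tup3(char,bool,tree(bool)).
No equations remain and no clash or occurs-check failure arose, so a unifier exists.

YES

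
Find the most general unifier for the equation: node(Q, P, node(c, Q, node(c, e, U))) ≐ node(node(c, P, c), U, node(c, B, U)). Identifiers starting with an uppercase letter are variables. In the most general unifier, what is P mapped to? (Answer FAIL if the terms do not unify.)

Decompose node/3: Q ≐ node(c, P, c),  P ≐ U,  node(c, Q, node(c, e, U)) ≐ node(c, B, U).
Bind Q := node(c, P, c); substituting into the one remaining equation that mentions Q gives: node(c, node(c, P, c), node(c, e, U)) ≐ node(c, B, U).
Bind P := U; substituting into the remaining equation gives: node(c, node(c, U, c), node(c, e, U)) ≐ node(c, B, U). Substituting into the earlier binding gives Q := node(c, U, c).
Decompose node/3: c ≐ c,  node(c, U, c) ≐ B,  node(c, e, U) ≐ U.
Delete trivial equation c ≐ c.
Bind B := node(c, U, c); no other remaining equation mentions B.
Occurs check fails: U occurs in node(c, e, U); the equation U ≐ node(c, e, U) has no finite solution.

FAIL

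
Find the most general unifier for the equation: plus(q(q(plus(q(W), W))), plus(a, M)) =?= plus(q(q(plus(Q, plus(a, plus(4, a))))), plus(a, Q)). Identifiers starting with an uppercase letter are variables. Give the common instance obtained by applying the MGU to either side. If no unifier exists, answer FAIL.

plus(q(q(plus(q(plus(a, plus(4, a))), plus(a, plus(4, a))))), plus(a, q(plus(a, plus(4, a)))))

Decompose plus/2: q(q(plus(q(W), W))) =?= q(q(plus(Q, plus(a, plus(4, a))))),  plus(a, M) =?= plus(a, Q).
Decompose q/1: q(plus(q(W), W)) =?= q(plus(Q, plus(a, plus(4, a)))).
Decompose q/1: plus(q(W), W) =?= plus(Q, plus(a, plus(4, a))).
Decompose plus/2: q(W) =?= Q,  W =?= plus(a, plus(4, a)).
Bind Q := q(W); substituting into the one remaining equation that mentions Q gives: plus(a, M) =?= plus(a, q(W)).
Bind W := plus(a, plus(4, a)); substituting into the remaining equation gives: plus(a, M) =?= plus(a, q(plus(a, plus(4, a)))). Substituting into the earlier binding gives Q := q(plus(a, plus(4, a))).
Decompose plus/2: a =?= a,  M =?= q(plus(a, plus(4, a))).
Delete trivial equation a =?= a.
Bind M := q(plus(a, plus(4, a))).
Applying the MGU to either side gives plus(q(q(plus(q(plus(a, plus(4, a))), plus(a, plus(4, a))))), plus(a, q(plus(a, plus(4, a))))).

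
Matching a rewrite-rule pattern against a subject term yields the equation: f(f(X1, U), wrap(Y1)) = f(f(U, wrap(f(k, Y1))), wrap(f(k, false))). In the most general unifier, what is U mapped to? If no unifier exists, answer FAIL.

wrap(f(k, f(k, false)))

Decompose f/2: f(X1, U) = f(U, wrap(f(k, Y1))),  wrap(Y1) = wrap(f(k, false)).
Decompose f/2: X1 = U,  U = wrap(f(k, Y1)).
Bind X1 := U; no other remaining equation mentions X1.
Bind U := wrap(f(k, Y1)); no other remaining equation mentions U. Substituting into the earlier binding gives X1 := wrap(f(k, Y1)).
Decompose wrap/1: Y1 = f(k, false).
Bind Y1 := f(k, false). Substituting into the earlier bindings gives X1 := wrap(f(k, f(k, false))), U := wrap(f(k, f(k, false))).
MGU = { X1 -> wrap(f(k, f(k, false))), U -> wrap(f(k, f(k, false))), Y1 -> f(k, false) }, so U -> wrap(f(k, f(k, false))).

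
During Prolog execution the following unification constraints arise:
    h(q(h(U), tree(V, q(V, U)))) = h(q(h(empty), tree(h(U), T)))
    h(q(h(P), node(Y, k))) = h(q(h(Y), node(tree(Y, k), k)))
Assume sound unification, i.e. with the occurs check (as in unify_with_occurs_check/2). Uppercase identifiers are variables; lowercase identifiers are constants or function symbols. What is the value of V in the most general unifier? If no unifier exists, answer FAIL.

FAIL

Decompose h/1: q(h(U), tree(V, q(V, U))) = q(h(empty), tree(h(U), T)).
Decompose q/2: h(U) = h(empty),  tree(V, q(V, U)) = tree(h(U), T).
Decompose h/1: U = empty.
Bind U := empty; substituting into the one remaining equation that mentions U gives: tree(V, q(V, empty)) = tree(h(empty), T).
Decompose tree/2: V = h(empty),  q(V, empty) = T.
Bind V := h(empty); substituting into the one remaining equation that mentions V gives: q(h(empty), empty) = T.
Bind T := q(h(empty), empty); no other remaining equation mentions T.
Decompose h/1: q(h(P), node(Y, k)) = q(h(Y), node(tree(Y, k), k)).
Decompose q/2: h(P) = h(Y),  node(Y, k) = node(tree(Y, k), k).
Decompose h/1: P = Y.
Bind P := Y; no other remaining equation mentions P.
Decompose node/2: Y = tree(Y, k),  k = k.
Occurs check fails: Y occurs in tree(Y, k); the equation Y = tree(Y, k) has no finite solution.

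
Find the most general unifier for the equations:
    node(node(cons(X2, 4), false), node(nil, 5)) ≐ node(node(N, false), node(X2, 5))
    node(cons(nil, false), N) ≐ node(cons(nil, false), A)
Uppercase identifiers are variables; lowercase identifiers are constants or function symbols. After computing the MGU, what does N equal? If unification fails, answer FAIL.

Decompose node/2: node(cons(X2, 4), false) ≐ node(N, false),  node(nil, 5) ≐ node(X2, 5).
Decompose node/2: cons(X2, 4) ≐ N,  false ≐ false.
Bind N := cons(X2, 4); substituting into the one remaining equation that mentions N gives: node(cons(nil, false), cons(X2, 4)) ≐ node(cons(nil, false), A).
Delete trivial equation false ≐ false.
Decompose node/2: nil ≐ X2,  5 ≐ 5.
Bind X2 := nil; substituting into the one remaining equation that mentions X2 gives: node(cons(nil, false), cons(nil, 4)) ≐ node(cons(nil, false), A). Substituting into the earlier binding gives N := cons(nil, 4).
Delete trivial equation 5 ≐ 5.
Decompose node/2: cons(nil, false) ≐ cons(nil, false),  cons(nil, 4) ≐ A.
Delete trivial equation cons(nil, false) ≐ cons(nil, false).
Bind A := cons(nil, 4).
MGU = { N -> cons(nil, 4), X2 -> nil, A -> cons(nil, 4) }, so N -> cons(nil, 4).

cons(nil, 4)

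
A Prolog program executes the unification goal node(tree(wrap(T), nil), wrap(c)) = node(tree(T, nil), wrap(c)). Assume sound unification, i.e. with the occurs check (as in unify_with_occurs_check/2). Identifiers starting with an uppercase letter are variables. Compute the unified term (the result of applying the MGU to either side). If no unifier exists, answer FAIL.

FAIL

Decompose node/2: tree(wrap(T), nil) = tree(T, nil),  wrap(c) = wrap(c).
Decompose tree/2: wrap(T) = T,  nil = nil.
Occurs check fails: T occurs in wrap(T); the equation T = wrap(T) has no finite solution.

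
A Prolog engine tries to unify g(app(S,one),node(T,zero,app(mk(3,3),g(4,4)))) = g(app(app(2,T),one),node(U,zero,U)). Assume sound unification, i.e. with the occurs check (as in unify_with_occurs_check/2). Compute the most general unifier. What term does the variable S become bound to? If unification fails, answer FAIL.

Decompose g/2: app(S,one) = app(app(2,T),one),  node(T,zero,app(mk(3,3),g(4,4))) = node(U,zero,U).
Decompose app/2: S = app(2,T),  one = one.
Bind S := app(2,T); no other remaining equation mentions S.
Delete trivial equation one = one.
Decompose node/3: T = U,  zero = zero,  app(mk(3,3),g(4,4)) = U.
Bind T := U; no other remaining equation mentions T. Substituting into the earlier binding gives S := app(2,U).
Delete trivial equation zero = zero.
Bind U := app(mk(3,3),g(4,4)). Substituting into the earlier bindings gives S := app(2,app(mk(3,3),g(4,4))), T := app(mk(3,3),g(4,4)).
MGU = { S ↦ app(2,app(mk(3,3),g(4,4))), T ↦ app(mk(3,3),g(4,4)), U ↦ app(mk(3,3),g(4,4)) }, so S ↦ app(2,app(mk(3,3),g(4,4))).

app(2,app(mk(3,3),g(4,4)))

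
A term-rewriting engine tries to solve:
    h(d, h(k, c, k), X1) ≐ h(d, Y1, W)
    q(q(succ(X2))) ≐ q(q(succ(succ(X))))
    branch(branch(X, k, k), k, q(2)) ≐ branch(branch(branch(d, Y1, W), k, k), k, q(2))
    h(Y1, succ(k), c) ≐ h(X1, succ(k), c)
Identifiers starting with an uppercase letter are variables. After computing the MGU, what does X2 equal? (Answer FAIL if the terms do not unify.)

Decompose h/3: d ≐ d,  h(k, c, k) ≐ Y1,  X1 ≐ W.
Delete trivial equation d ≐ d.
Bind Y1 := h(k, c, k); substituting into the 2 remaining equations that mention Y1 gives: branch(branch(X, k, k), k, q(2)) ≐ branch(branch(branch(d, h(k, c, k), W), k, k), k, q(2)),  h(h(k, c, k), succ(k), c) ≐ h(X1, succ(k), c).
Bind X1 := W; substituting into the one remaining equation that mentions X1 gives: h(h(k, c, k), succ(k), c) ≐ h(W, succ(k), c).
Decompose q/1: q(succ(X2)) ≐ q(succ(succ(X))).
Decompose q/1: succ(X2) ≐ succ(succ(X)).
Decompose succ/1: X2 ≐ succ(X).
Bind X2 := succ(X); no other remaining equation mentions X2.
Decompose branch/3: branch(X, k, k) ≐ branch(branch(d, h(k, c, k), W), k, k),  k ≐ k,  q(2) ≐ q(2).
Decompose branch/3: X ≐ branch(d, h(k, c, k), W),  k ≐ k,  k ≐ k.
Bind X := branch(d, h(k, c, k), W); no other remaining equation mentions X. Substituting into the earlier binding gives X2 := succ(branch(d, h(k, c, k), W)).
Delete trivial equation k ≐ k.
Delete trivial equation k ≐ k.
Delete trivial equation k ≐ k.
Delete trivial equation q(2) ≐ q(2).
Decompose h/3: h(k, c, k) ≐ W,  succ(k) ≐ succ(k),  c ≐ c.
Bind W := h(k, c, k); no other remaining equation mentions W. Substituting into the earlier bindings gives X1 := h(k, c, k), X2 := succ(branch(d, h(k, c, k), h(k, c, k))), X := branch(d, h(k, c, k), h(k, c, k)).
Delete trivial equation succ(k) ≐ succ(k).
Delete trivial equation c ≐ c.
MGU = { Y1 -> h(k, c, k), X1 -> h(k, c, k), X2 -> succ(branch(d, h(k, c, k), h(k, c, k))), X -> branch(d, h(k, c, k), h(k, c, k)), W -> h(k, c, k) }, so X2 -> succ(branch(d, h(k, c, k), h(k, c, k))).

succ(branch(d, h(k, c, k), h(k, c, k)))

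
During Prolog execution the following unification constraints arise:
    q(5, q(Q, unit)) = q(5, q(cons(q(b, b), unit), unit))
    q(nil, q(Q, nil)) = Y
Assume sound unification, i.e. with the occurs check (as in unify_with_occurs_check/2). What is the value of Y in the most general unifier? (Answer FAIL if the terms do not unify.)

Decompose q/2: 5 = 5,  q(Q, unit) = q(cons(q(b, b), unit), unit).
Delete trivial equation 5 = 5.
Decompose q/2: Q = cons(q(b, b), unit),  unit = unit.
Bind Q := cons(q(b, b), unit); substituting into the one remaining equation that mentions Q gives: q(nil, q(cons(q(b, b), unit), nil)) = Y.
Delete trivial equation unit = unit.
Bind Y := q(nil, q(cons(q(b, b), unit), nil)).
MGU = { Q ↦ cons(q(b, b), unit), Y ↦ q(nil, q(cons(q(b, b), unit), nil)) }, so Y ↦ q(nil, q(cons(q(b, b), unit), nil)).

q(nil, q(cons(q(b, b), unit), nil))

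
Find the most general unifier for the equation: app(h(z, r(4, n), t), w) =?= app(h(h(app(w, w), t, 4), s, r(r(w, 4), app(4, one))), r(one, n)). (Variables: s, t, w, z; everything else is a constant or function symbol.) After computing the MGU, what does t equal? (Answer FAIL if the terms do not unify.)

r(r(r(one, n), 4), app(4, one))

Decompose app/2: h(z, r(4, n), t) =?= h(h(app(w, w), t, 4), s, r(r(w, 4), app(4, one))),  w =?= r(one, n).
Decompose h/3: z =?= h(app(w, w), t, 4),  r(4, n) =?= s,  t =?= r(r(w, 4), app(4, one)).
Bind z := h(app(w, w), t, 4); no other remaining equation mentions z.
Bind s := r(4, n); no other remaining equation mentions s.
Bind t := r(r(w, 4), app(4, one)); no other remaining equation mentions t. Substituting into the earlier binding gives z := h(app(w, w), r(r(w, 4), app(4, one)), 4).
Bind w := r(one, n). Substituting into the earlier bindings gives z := h(app(r(one, n), r(one, n)), r(r(r(one, n), 4), app(4, one)), 4), t := r(r(r(one, n), 4), app(4, one)).
MGU = { z ↦ h(app(r(one, n), r(one, n)), r(r(r(one, n), 4), app(4, one)), 4), s ↦ r(4, n), t ↦ r(r(r(one, n), 4), app(4, one)), w ↦ r(one, n) }, so t ↦ r(r(r(one, n), 4), app(4, one)).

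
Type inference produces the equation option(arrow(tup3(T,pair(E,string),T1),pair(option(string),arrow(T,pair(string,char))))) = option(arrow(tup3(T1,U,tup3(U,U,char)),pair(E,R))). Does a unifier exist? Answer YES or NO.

YES

Decompose option/1: arrow(tup3(T,pair(E,string),T1),pair(option(string),arrow(T,pair(string,char)))) = arrow(tup3(T1,U,tup3(U,U,char)),pair(E,R)).
Decompose arrow/2: tup3(T,pair(E,string),T1) = tup3(T1,U,tup3(U,U,char)),  pair(option(string),arrow(T,pair(string,char))) = pair(E,R).
Decompose tup3/3: T = T1,  pair(E,string) = U,  T1 = tup3(U,U,char).
Bind T := T1; substituting into the one remaining equation that mentions T gives: pair(option(string),arrow(T1,pair(string,char))) = pair(E,R).
Bind U := pair(E,string); substituting into the one remaining equation that mentions U gives: T1 = tup3(pair(E,string),pair(E,string),char).
Bind T1 := tup3(pair(E,string),pair(E,string),char); substituting into the remaining equation gives: pair(option(string),arrow(tup3(pair(E,string),pair(E,string),char),pair(string,char))) = pair(E,R). Substituting into the earlier binding gives T := tup3(pair(E,string),pair(E,string),char).
Decompose pair/2: option(string) = E,  arrow(tup3(pair(E,string),pair(E,string),char),pair(string,char)) = R.
Bind E := option(string); substituting into the remaining equation gives: arrow(tup3(pair(option(string),string),pair(option(string),string),char),pair(string,char)) = R. Substituting into the earlier bindings gives T := tup3(pair(option(string),string),pair(option(string),string),char), U := pair(option(string),string), T1 := tup3(pair(option(string),string),pair(option(string),string),char).
Bind R := arrow(tup3(pair(option(string),string),pair(option(string),string),char),pair(string,char)).
No equations remain and no clash or occurs-check failure arose, so a unifier exists.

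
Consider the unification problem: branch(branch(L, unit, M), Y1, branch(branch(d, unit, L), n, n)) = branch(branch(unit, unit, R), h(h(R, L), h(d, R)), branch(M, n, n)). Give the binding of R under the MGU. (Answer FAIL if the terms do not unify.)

Decompose branch/3: branch(L, unit, M) = branch(unit, unit, R),  Y1 = h(h(R, L), h(d, R)),  branch(branch(d, unit, L), n, n) = branch(M, n, n).
Decompose branch/3: L = unit,  unit = unit,  M = R.
Bind L := unit; substituting into the 2 remaining equations that mention L gives: Y1 = h(h(R, unit), h(d, R)),  branch(branch(d, unit, unit), n, n) = branch(M, n, n).
Delete trivial equation unit = unit.
Bind M := R; substituting into the one remaining equation that mentions M gives: branch(branch(d, unit, unit), n, n) = branch(R, n, n).
Bind Y1 := h(h(R, unit), h(d, R)); no other remaining equation mentions Y1.
Decompose branch/3: branch(d, unit, unit) = R,  n = n,  n = n.
Bind R := branch(d, unit, unit); no other remaining equation mentions R. Substituting into the earlier bindings gives M := branch(d, unit, unit), Y1 := h(h(branch(d, unit, unit), unit), h(d, branch(d, unit, unit))).
Delete trivial equation n = n.
Delete trivial equation n = n.
MGU = { L := unit, M := branch(d, unit, unit), Y1 := h(h(branch(d, unit, unit), unit), h(d, branch(d, unit, unit))), R := branch(d, unit, unit) }, so R := branch(d, unit, unit).

branch(d, unit, unit)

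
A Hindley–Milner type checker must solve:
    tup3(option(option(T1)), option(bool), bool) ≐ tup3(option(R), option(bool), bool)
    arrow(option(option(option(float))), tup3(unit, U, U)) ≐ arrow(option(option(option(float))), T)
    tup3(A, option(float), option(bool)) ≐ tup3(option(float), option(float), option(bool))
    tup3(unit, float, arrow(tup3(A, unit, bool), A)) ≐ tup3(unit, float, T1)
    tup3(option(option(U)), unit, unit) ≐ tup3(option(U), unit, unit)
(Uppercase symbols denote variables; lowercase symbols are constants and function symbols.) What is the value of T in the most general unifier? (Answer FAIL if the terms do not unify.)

FAIL

Decompose tup3/3: option(option(T1)) ≐ option(R),  option(bool) ≐ option(bool),  bool ≐ bool.
Decompose option/1: option(T1) ≐ R.
Bind R := option(T1); no other remaining equation mentions R.
Delete trivial equation option(bool) ≐ option(bool).
Delete trivial equation bool ≐ bool.
Decompose arrow/2: option(option(option(float))) ≐ option(option(option(float))),  tup3(unit, U, U) ≐ T.
Delete trivial equation option(option(option(float))) ≐ option(option(option(float))).
Bind T := tup3(unit, U, U); no other remaining equation mentions T.
Decompose tup3/3: A ≐ option(float),  option(float) ≐ option(float),  option(bool) ≐ option(bool).
Bind A := option(float); substituting into the one remaining equation that mentions A gives: tup3(unit, float, arrow(tup3(option(float), unit, bool), option(float))) ≐ tup3(unit, float, T1).
Delete trivial equation option(float) ≐ option(float).
Delete trivial equation option(bool) ≐ option(bool).
Decompose tup3/3: unit ≐ unit,  float ≐ float,  arrow(tup3(option(float), unit, bool), option(float)) ≐ T1.
Delete trivial equation unit ≐ unit.
Delete trivial equation float ≐ float.
Bind T1 := arrow(tup3(option(float), unit, bool), option(float)); no other remaining equation mentions T1. Substituting into the earlier binding gives R := option(arrow(tup3(option(float), unit, bool), option(float))).
Decompose tup3/3: option(option(U)) ≐ option(U),  unit ≐ unit,  unit ≐ unit.
Decompose option/1: option(U) ≐ U.
Occurs check fails: U occurs in option(U); the equation U ≐ option(U) has no finite solution.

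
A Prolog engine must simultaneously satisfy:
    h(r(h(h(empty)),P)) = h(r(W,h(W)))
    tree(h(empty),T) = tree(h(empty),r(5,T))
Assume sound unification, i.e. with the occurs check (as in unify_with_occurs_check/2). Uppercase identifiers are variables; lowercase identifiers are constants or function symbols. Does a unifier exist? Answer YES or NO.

NO

Decompose h/1: r(h(h(empty)),P) = r(W,h(W)).
Decompose r/2: h(h(empty)) = W,  P = h(W).
Bind W := h(h(empty)); substituting into the one remaining equation that mentions W gives: P = h(h(h(empty))).
Bind P := h(h(h(empty))); no other remaining equation mentions P.
Decompose tree/2: h(empty) = h(empty),  T = r(5,T).
Delete trivial equation h(empty) = h(empty).
Occurs check fails: T occurs in r(5,T); the equation T = r(5,T) has no finite solution.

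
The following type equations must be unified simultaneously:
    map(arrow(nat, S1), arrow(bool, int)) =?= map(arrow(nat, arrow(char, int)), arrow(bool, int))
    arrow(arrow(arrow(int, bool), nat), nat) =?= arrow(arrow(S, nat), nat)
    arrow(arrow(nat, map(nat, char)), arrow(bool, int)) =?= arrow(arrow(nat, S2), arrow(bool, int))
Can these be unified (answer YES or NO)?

Decompose map/2: arrow(nat, S1) =?= arrow(nat, arrow(char, int)),  arrow(bool, int) =?= arrow(bool, int).
Decompose arrow/2: nat =?= nat,  S1 =?= arrow(char, int).
Delete trivial equation nat =?= nat.
Bind S1 := arrow(char, int); no other remaining equation mentions S1.
Delete trivial equation arrow(bool, int) =?= arrow(bool, int).
Decompose arrow/2: arrow(arrow(int, bool), nat) =?= arrow(S, nat),  nat =?= nat.
Decompose arrow/2: arrow(int, bool) =?= S,  nat =?= nat.
Bind S := arrow(int, bool); no other remaining equation mentions S.
Delete trivial equation nat =?= nat.
Delete trivial equation nat =?= nat.
Decompose arrow/2: arrow(nat, map(nat, char)) =?= arrow(nat, S2),  arrow(bool, int) =?= arrow(bool, int).
Decompose arrow/2: nat =?= nat,  map(nat, char) =?= S2.
Delete trivial equation nat =?= nat.
Bind S2 := map(nat, char); no other remaining equation mentions S2.
Delete trivial equation arrow(bool, int) =?= arrow(bool, int).
No equations remain and no clash or occurs-check failure arose, so a unifier exists.

YES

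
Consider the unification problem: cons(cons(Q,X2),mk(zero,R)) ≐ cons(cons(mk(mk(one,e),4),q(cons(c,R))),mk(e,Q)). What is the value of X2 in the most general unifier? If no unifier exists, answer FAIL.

Decompose cons/2: cons(Q,X2) ≐ cons(mk(mk(one,e),4),q(cons(c,R))),  mk(zero,R) ≐ mk(e,Q).
Decompose cons/2: Q ≐ mk(mk(one,e),4),  X2 ≐ q(cons(c,R)).
Bind Q := mk(mk(one,e),4); substituting into the one remaining equation that mentions Q gives: mk(zero,R) ≐ mk(e,mk(mk(one,e),4)).
Bind X2 := q(cons(c,R)); no other remaining equation mentions X2.
Decompose mk/2: zero ≐ e,  R ≐ mk(mk(one,e),4).
Clash: constants zero and e differ; no unifier exists.

FAIL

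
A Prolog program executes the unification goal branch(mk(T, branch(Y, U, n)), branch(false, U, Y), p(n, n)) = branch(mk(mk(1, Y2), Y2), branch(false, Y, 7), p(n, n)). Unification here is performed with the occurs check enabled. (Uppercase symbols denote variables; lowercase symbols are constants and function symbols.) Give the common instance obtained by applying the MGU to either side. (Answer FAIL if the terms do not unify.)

Decompose branch/3: mk(T, branch(Y, U, n)) = mk(mk(1, Y2), Y2),  branch(false, U, Y) = branch(false, Y, 7),  p(n, n) = p(n, n).
Decompose mk/2: T = mk(1, Y2),  branch(Y, U, n) = Y2.
Bind T := mk(1, Y2); no other remaining equation mentions T.
Bind Y2 := branch(Y, U, n); no other remaining equation mentions Y2. Substituting into the earlier binding gives T := mk(1, branch(Y, U, n)).
Decompose branch/3: false = false,  U = Y,  Y = 7.
Delete trivial equation false = false.
Bind U := Y; no other remaining equation mentions U. Substituting into the earlier bindings gives T := mk(1, branch(Y, Y, n)), Y2 := branch(Y, Y, n).
Bind Y := 7; no other remaining equation mentions Y. Substituting into the earlier bindings gives T := mk(1, branch(7, 7, n)), Y2 := branch(7, 7, n), U := 7.
Delete trivial equation p(n, n) = p(n, n).
Applying the MGU to either side gives branch(mk(mk(1, branch(7, 7, n)), branch(7, 7, n)), branch(false, 7, 7), p(n, n)).

branch(mk(mk(1, branch(7, 7, n)), branch(7, 7, n)), branch(false, 7, 7), p(n, n))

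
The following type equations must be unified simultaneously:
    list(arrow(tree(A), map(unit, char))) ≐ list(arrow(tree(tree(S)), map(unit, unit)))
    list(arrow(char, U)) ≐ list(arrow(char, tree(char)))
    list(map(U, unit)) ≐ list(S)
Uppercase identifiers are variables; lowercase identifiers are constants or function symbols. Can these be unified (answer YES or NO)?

NO

Decompose list/1: arrow(tree(A), map(unit, char)) ≐ arrow(tree(tree(S)), map(unit, unit)).
Decompose arrow/2: tree(A) ≐ tree(tree(S)),  map(unit, char) ≐ map(unit, unit).
Decompose tree/1: A ≐ tree(S).
Bind A := tree(S); no other remaining equation mentions A.
Decompose map/2: unit ≐ unit,  char ≐ unit.
Delete trivial equation unit ≐ unit.
Clash: constants char and unit differ; no unifier exists.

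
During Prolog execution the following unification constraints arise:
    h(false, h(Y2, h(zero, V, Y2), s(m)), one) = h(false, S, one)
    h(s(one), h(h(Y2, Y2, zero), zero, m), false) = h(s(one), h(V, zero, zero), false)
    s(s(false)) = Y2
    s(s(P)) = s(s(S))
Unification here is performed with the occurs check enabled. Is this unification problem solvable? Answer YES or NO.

Decompose h/3: false = false,  h(Y2, h(zero, V, Y2), s(m)) = S,  one = one.
Delete trivial equation false = false.
Bind S := h(Y2, h(zero, V, Y2), s(m)); substituting into the one remaining equation that mentions S gives: s(s(P)) = s(s(h(Y2, h(zero, V, Y2), s(m)))).
Delete trivial equation one = one.
Decompose h/3: s(one) = s(one),  h(h(Y2, Y2, zero), zero, m) = h(V, zero, zero),  false = false.
Delete trivial equation s(one) = s(one).
Decompose h/3: h(Y2, Y2, zero) = V,  zero = zero,  m = zero.
Bind V := h(Y2, Y2, zero); substituting into the one remaining equation that mentions V gives: s(s(P)) = s(s(h(Y2, h(zero, h(Y2, Y2, zero), Y2), s(m)))). Substituting into the earlier binding gives S := h(Y2, h(zero, h(Y2, Y2, zero), Y2), s(m)).
Delete trivial equation zero = zero.
Clash: constants m and zero differ; no unifier exists.

NO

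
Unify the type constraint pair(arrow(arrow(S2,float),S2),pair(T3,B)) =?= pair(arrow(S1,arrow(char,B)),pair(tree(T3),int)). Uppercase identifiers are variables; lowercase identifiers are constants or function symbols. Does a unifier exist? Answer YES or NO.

NO

Decompose pair/2: arrow(arrow(S2,float),S2) =?= arrow(S1,arrow(char,B)),  pair(T3,B) =?= pair(tree(T3),int).
Decompose arrow/2: arrow(S2,float) =?= S1,  S2 =?= arrow(char,B).
Bind S1 := arrow(S2,float); no other remaining equation mentions S1.
Bind S2 := arrow(char,B); no other remaining equation mentions S2. Substituting into the earlier binding gives S1 := arrow(arrow(char,B),float).
Decompose pair/2: T3 =?= tree(T3),  B =?= int.
Occurs check fails: T3 occurs in tree(T3); the equation T3 =?= tree(T3) has no finite solution.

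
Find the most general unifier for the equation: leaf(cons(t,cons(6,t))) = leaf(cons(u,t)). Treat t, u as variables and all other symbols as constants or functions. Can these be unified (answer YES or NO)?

NO

Decompose leaf/1: cons(t,cons(6,t)) = cons(u,t).
Decompose cons/2: t = u,  cons(6,t) = t.
Bind t := u; substituting into the remaining equation gives: cons(6,u) = u.
Occurs check fails: u occurs in cons(6,u); the equation u = cons(6,u) has no finite solution.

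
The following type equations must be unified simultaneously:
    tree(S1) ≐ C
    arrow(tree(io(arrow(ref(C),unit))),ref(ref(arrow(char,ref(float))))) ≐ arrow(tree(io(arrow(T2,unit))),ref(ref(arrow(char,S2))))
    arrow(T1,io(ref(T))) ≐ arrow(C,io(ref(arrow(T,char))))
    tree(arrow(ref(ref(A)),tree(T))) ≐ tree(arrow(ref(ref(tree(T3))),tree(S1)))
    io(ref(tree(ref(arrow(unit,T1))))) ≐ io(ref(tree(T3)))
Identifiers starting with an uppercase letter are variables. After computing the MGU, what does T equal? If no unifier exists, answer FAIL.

Bind C := tree(S1); substituting into the 2 remaining equations that mention C gives: arrow(tree(io(arrow(ref(tree(S1)),unit))),ref(ref(arrow(char,ref(float))))) ≐ arrow(tree(io(arrow(T2,unit))),ref(ref(arrow(char,S2)))),  arrow(T1,io(ref(T))) ≐ arrow(tree(S1),io(ref(arrow(T,char)))).
Decompose arrow/2: tree(io(arrow(ref(tree(S1)),unit))) ≐ tree(io(arrow(T2,unit))),  ref(ref(arrow(char,ref(float)))) ≐ ref(ref(arrow(char,S2))).
Decompose tree/1: io(arrow(ref(tree(S1)),unit)) ≐ io(arrow(T2,unit)).
Decompose io/1: arrow(ref(tree(S1)),unit) ≐ arrow(T2,unit).
Decompose arrow/2: ref(tree(S1)) ≐ T2,  unit ≐ unit.
Bind T2 := ref(tree(S1)); no other remaining equation mentions T2.
Delete trivial equation unit ≐ unit.
Decompose ref/1: ref(arrow(char,ref(float))) ≐ ref(arrow(char,S2)).
Decompose ref/1: arrow(char,ref(float)) ≐ arrow(char,S2).
Decompose arrow/2: char ≐ char,  ref(float) ≐ S2.
Delete trivial equation char ≐ char.
Bind S2 := ref(float); no other remaining equation mentions S2.
Decompose arrow/2: T1 ≐ tree(S1),  io(ref(T)) ≐ io(ref(arrow(T,char))).
Bind T1 := tree(S1); substituting into the one remaining equation that mentions T1 gives: io(ref(tree(ref(arrow(unit,tree(S1)))))) ≐ io(ref(tree(T3))).
Decompose io/1: ref(T) ≐ ref(arrow(T,char)).
Decompose ref/1: T ≐ arrow(T,char).
Occurs check fails: T occurs in arrow(T,char); the equation T ≐ arrow(T,char) has no finite solution.

FAIL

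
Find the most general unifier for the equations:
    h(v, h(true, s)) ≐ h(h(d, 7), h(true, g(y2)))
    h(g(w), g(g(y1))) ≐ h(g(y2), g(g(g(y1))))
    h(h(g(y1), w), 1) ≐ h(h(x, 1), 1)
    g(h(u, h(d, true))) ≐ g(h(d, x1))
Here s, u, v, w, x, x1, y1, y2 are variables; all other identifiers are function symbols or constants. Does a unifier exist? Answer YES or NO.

Decompose h/2: v ≐ h(d, 7),  h(true, s) ≐ h(true, g(y2)).
Bind v := h(d, 7); no other remaining equation mentions v.
Decompose h/2: true ≐ true,  s ≐ g(y2).
Delete trivial equation true ≐ true.
Bind s := g(y2); no other remaining equation mentions s.
Decompose h/2: g(w) ≐ g(y2),  g(g(y1)) ≐ g(g(g(y1))).
Decompose g/1: w ≐ y2.
Bind w := y2; substituting into the one remaining equation that mentions w gives: h(h(g(y1), y2), 1) ≐ h(h(x, 1), 1).
Decompose g/1: g(y1) ≐ g(g(y1)).
Decompose g/1: y1 ≐ g(y1).
Occurs check fails: y1 occurs in g(y1); the equation y1 ≐ g(y1) has no finite solution.

NO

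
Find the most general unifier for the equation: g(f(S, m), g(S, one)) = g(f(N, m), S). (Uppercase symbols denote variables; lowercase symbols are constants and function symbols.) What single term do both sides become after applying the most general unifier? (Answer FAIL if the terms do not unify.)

Decompose g/2: f(S, m) = f(N, m),  g(S, one) = S.
Decompose f/2: S = N,  m = m.
Bind S := N; substituting into the one remaining equation that mentions S gives: g(N, one) = N.
Delete trivial equation m = m.
Occurs check fails: N occurs in g(N, one); the equation N = g(N, one) has no finite solution.

FAIL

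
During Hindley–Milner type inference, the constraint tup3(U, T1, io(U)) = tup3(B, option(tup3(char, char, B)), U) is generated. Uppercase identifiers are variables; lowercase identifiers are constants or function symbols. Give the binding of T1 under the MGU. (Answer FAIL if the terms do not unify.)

Decompose tup3/3: U = B,  T1 = option(tup3(char, char, B)),  io(U) = U.
Bind U := B; substituting into the one remaining equation that mentions U gives: io(B) = B.
Bind T1 := option(tup3(char, char, B)); no other remaining equation mentions T1.
Occurs check fails: B occurs in io(B); the equation B = io(B) has no finite solution.

FAIL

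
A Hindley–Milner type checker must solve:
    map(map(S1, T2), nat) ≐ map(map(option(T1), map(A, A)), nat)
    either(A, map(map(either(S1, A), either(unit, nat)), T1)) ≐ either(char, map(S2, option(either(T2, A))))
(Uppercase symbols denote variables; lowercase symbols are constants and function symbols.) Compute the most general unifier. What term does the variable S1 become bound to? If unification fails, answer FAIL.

Decompose map/2: map(S1, T2) ≐ map(option(T1), map(A, A)),  nat ≐ nat.
Decompose map/2: S1 ≐ option(T1),  T2 ≐ map(A, A).
Bind S1 := option(T1); substituting into the one remaining equation that mentions S1 gives: either(A, map(map(either(option(T1), A), either(unit, nat)), T1)) ≐ either(char, map(S2, option(either(T2, A)))).
Bind T2 := map(A, A); substituting into the one remaining equation that mentions T2 gives: either(A, map(map(either(option(T1), A), either(unit, nat)), T1)) ≐ either(char, map(S2, option(either(map(A, A), A)))).
Delete trivial equation nat ≐ nat.
Decompose either/2: A ≐ char,  map(map(either(option(T1), A), either(unit, nat)), T1) ≐ map(S2, option(either(map(A, A), A))).
Bind A := char; substituting into the remaining equation gives: map(map(either(option(T1), char), either(unit, nat)), T1) ≐ map(S2, option(either(map(char, char), char))). Substituting into the earlier binding gives T2 := map(char, char).
Decompose map/2: map(either(option(T1), char), either(unit, nat)) ≐ S2,  T1 ≐ option(either(map(char, char), char)).
Bind S2 := map(either(option(T1), char), either(unit, nat)); no other remaining equation mentions S2.
Bind T1 := option(either(map(char, char), char)). Substituting into the earlier bindings gives S1 := option(option(either(map(char, char), char))), S2 := map(either(option(option(either(map(char, char), char))), char), either(unit, nat)).
MGU = { S1 ↦ option(option(either(map(char, char), char))), T2 ↦ map(char, char), A ↦ char, S2 ↦ map(either(option(option(either(map(char, char), char))), char), either(unit, nat)), T1 ↦ option(either(map(char, char), char)) }, so S1 ↦ option(option(either(map(char, char), char))).

option(option(either(map(char, char), char)))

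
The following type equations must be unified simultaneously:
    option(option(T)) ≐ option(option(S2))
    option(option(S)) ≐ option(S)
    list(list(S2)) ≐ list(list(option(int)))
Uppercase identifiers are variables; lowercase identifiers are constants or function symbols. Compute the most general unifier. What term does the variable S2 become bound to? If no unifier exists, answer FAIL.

Decompose option/1: option(T) ≐ option(S2).
Decompose option/1: T ≐ S2.
Bind T := S2; no other remaining equation mentions T.
Decompose option/1: option(S) ≐ S.
Occurs check fails: S occurs in option(S); the equation S ≐ option(S) has no finite solution.

FAIL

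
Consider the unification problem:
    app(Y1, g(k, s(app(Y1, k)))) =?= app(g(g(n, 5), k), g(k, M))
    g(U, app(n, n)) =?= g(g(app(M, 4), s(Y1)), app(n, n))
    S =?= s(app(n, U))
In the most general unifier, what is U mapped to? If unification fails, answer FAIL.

g(app(s(app(g(g(n, 5), k), k)), 4), s(g(g(n, 5), k)))

Decompose app/2: Y1 =?= g(g(n, 5), k),  g(k, s(app(Y1, k))) =?= g(k, M).
Bind Y1 := g(g(n, 5), k); substituting into the 2 remaining equations that mention Y1 gives: g(k, s(app(g(g(n, 5), k), k))) =?= g(k, M),  g(U, app(n, n)) =?= g(g(app(M, 4), s(g(g(n, 5), k))), app(n, n)).
Decompose g/2: k =?= k,  s(app(g(g(n, 5), k), k)) =?= M.
Delete trivial equation k =?= k.
Bind M := s(app(g(g(n, 5), k), k)); substituting into the one remaining equation that mentions M gives: g(U, app(n, n)) =?= g(g(app(s(app(g(g(n, 5), k), k)), 4), s(g(g(n, 5), k))), app(n, n)).
Decompose g/2: U =?= g(app(s(app(g(g(n, 5), k), k)), 4), s(g(g(n, 5), k))),  app(n, n) =?= app(n, n).
Bind U := g(app(s(app(g(g(n, 5), k), k)), 4), s(g(g(n, 5), k))); substituting into the one remaining equation that mentions U gives: S =?= s(app(n, g(app(s(app(g(g(n, 5), k), k)), 4), s(g(g(n, 5), k))))).
Delete trivial equation app(n, n) =?= app(n, n).
Bind S := s(app(n, g(app(s(app(g(g(n, 5), k), k)), 4), s(g(g(n, 5), k))))).
MGU = { Y1 -> g(g(n, 5), k), M -> s(app(g(g(n, 5), k), k)), U -> g(app(s(app(g(g(n, 5), k), k)), 4), s(g(g(n, 5), k))), S -> s(app(n, g(app(s(app(g(g(n, 5), k), k)), 4), s(g(g(n, 5), k))))) }, so U -> g(app(s(app(g(g(n, 5), k), k)), 4), s(g(g(n, 5), k))).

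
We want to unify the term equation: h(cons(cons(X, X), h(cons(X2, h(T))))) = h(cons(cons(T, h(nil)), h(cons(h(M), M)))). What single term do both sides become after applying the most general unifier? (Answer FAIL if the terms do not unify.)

Decompose h/1: cons(cons(X, X), h(cons(X2, h(T)))) = cons(cons(T, h(nil)), h(cons(h(M), M))).
Decompose cons/2: cons(X, X) = cons(T, h(nil)),  h(cons(X2, h(T))) = h(cons(h(M), M)).
Decompose cons/2: X = T,  X = h(nil).
Bind X := T; substituting into the one remaining equation that mentions X gives: T = h(nil).
Bind T := h(nil); substituting into the remaining equation gives: h(cons(X2, h(h(nil)))) = h(cons(h(M), M)). Substituting into the earlier binding gives X := h(nil).
Decompose h/1: cons(X2, h(h(nil))) = cons(h(M), M).
Decompose cons/2: X2 = h(M),  h(h(nil)) = M.
Bind X2 := h(M); no other remaining equation mentions X2.
Bind M := h(h(nil)). Substituting into the earlier binding gives X2 := h(h(h(nil))).
Applying the MGU to either side gives h(cons(cons(h(nil), h(nil)), h(cons(h(h(h(nil))), h(h(nil)))))).

h(cons(cons(h(nil), h(nil)), h(cons(h(h(h(nil))), h(h(nil))))))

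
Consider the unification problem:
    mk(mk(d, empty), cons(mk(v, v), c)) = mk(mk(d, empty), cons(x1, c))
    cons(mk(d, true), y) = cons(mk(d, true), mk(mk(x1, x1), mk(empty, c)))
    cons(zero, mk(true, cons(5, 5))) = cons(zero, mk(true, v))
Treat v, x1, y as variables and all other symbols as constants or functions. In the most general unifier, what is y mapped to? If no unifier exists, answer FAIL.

mk(mk(mk(cons(5, 5), cons(5, 5)), mk(cons(5, 5), cons(5, 5))), mk(empty, c))

Decompose mk/2: mk(d, empty) = mk(d, empty),  cons(mk(v, v), c) = cons(x1, c).
Delete trivial equation mk(d, empty) = mk(d, empty).
Decompose cons/2: mk(v, v) = x1,  c = c.
Bind x1 := mk(v, v); substituting into the one remaining equation that mentions x1 gives: cons(mk(d, true), y) = cons(mk(d, true), mk(mk(mk(v, v), mk(v, v)), mk(empty, c))).
Delete trivial equation c = c.
Decompose cons/2: mk(d, true) = mk(d, true),  y = mk(mk(mk(v, v), mk(v, v)), mk(empty, c)).
Delete trivial equation mk(d, true) = mk(d, true).
Bind y := mk(mk(mk(v, v), mk(v, v)), mk(empty, c)); no other remaining equation mentions y.
Decompose cons/2: zero = zero,  mk(true, cons(5, 5)) = mk(true, v).
Delete trivial equation zero = zero.
Decompose mk/2: true = true,  cons(5, 5) = v.
Delete trivial equation true = true.
Bind v := cons(5, 5). Substituting into the earlier bindings gives x1 := mk(cons(5, 5), cons(5, 5)), y := mk(mk(mk(cons(5, 5), cons(5, 5)), mk(cons(5, 5), cons(5, 5))), mk(empty, c)).
MGU = { x1 -> mk(cons(5, 5), cons(5, 5)), y -> mk(mk(mk(cons(5, 5), cons(5, 5)), mk(cons(5, 5), cons(5, 5))), mk(empty, c)), v -> cons(5, 5) }, so y -> mk(mk(mk(cons(5, 5), cons(5, 5)), mk(cons(5, 5), cons(5, 5))), mk(empty, c)).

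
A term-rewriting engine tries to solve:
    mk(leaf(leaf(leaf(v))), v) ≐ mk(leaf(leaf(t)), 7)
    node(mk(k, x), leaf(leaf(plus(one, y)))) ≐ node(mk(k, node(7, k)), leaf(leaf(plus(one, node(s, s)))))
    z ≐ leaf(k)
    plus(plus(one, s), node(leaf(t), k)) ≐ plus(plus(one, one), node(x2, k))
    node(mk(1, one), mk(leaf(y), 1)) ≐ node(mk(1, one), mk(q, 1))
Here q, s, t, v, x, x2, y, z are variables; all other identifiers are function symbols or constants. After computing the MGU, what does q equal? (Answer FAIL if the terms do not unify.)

leaf(node(one, one))

Decompose mk/2: leaf(leaf(leaf(v))) ≐ leaf(leaf(t)),  v ≐ 7.
Decompose leaf/1: leaf(leaf(v)) ≐ leaf(t).
Decompose leaf/1: leaf(v) ≐ t.
Bind t := leaf(v); substituting into the one remaining equation that mentions t gives: plus(plus(one, s), node(leaf(leaf(v)), k)) ≐ plus(plus(one, one), node(x2, k)).
Bind v := 7; substituting into the one remaining equation that mentions v gives: plus(plus(one, s), node(leaf(leaf(7)), k)) ≐ plus(plus(one, one), node(x2, k)). Substituting into the earlier binding gives t := leaf(7).
Decompose node/2: mk(k, x) ≐ mk(k, node(7, k)),  leaf(leaf(plus(one, y))) ≐ leaf(leaf(plus(one, node(s, s)))).
Decompose mk/2: k ≐ k,  x ≐ node(7, k).
Delete trivial equation k ≐ k.
Bind x := node(7, k); no other remaining equation mentions x.
Decompose leaf/1: leaf(plus(one, y)) ≐ leaf(plus(one, node(s, s))).
Decompose leaf/1: plus(one, y) ≐ plus(one, node(s, s)).
Decompose plus/2: one ≐ one,  y ≐ node(s, s).
Delete trivial equation one ≐ one.
Bind y := node(s, s); substituting into the one remaining equation that mentions y gives: node(mk(1, one), mk(leaf(node(s, s)), 1)) ≐ node(mk(1, one), mk(q, 1)).
Bind z := leaf(k); no other remaining equation mentions z.
Decompose plus/2: plus(one, s) ≐ plus(one, one),  node(leaf(leaf(7)), k) ≐ node(x2, k).
Decompose plus/2: one ≐ one,  s ≐ one.
Delete trivial equation one ≐ one.
Bind s := one; substituting into the one remaining equation that mentions s gives: node(mk(1, one), mk(leaf(node(one, one)), 1)) ≐ node(mk(1, one), mk(q, 1)). Substituting into the earlier binding gives y := node(one, one).
Decompose node/2: leaf(leaf(7)) ≐ x2,  k ≐ k.
Bind x2 := leaf(leaf(7)); no other remaining equation mentions x2.
Delete trivial equation k ≐ k.
Decompose node/2: mk(1, one) ≐ mk(1, one),  mk(leaf(node(one, one)), 1) ≐ mk(q, 1).
Delete trivial equation mk(1, one) ≐ mk(1, one).
Decompose mk/2: leaf(node(one, one)) ≐ q,  1 ≐ 1.
Bind q := leaf(node(one, one)); no other remaining equation mentions q.
Delete trivial equation 1 ≐ 1.
MGU = { t -> leaf(7), v -> 7, x -> node(7, k), y -> node(one, one), z -> leaf(k), s -> one, x2 -> leaf(leaf(7)), q -> leaf(node(one, one)) }, so q -> leaf(node(one, one)).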